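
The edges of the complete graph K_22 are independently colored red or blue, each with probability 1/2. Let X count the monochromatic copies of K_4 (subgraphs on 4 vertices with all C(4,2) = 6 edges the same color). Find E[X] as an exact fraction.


Let X = Σ_S X_S over the C(22, 4) = 7315 subsets S of size 4, where X_S = 1 if the K_4 on S is monochromatic.
For a fixed S, the K_4 on S has C(4, 2) = 6 edges. P[all 6 edges red] = (1/2)^6, and likewise for blue, so P[monochromatic] = 2·(1/2)^6 = 2^{1 − 6} = 1/32.
By linearity of expectation: E[X] = C(22, 4) · 2^{1 − 6} = 7315 · 1/32 = 7315/32.
Numerically: E[X] ≈ 228.593750.

E[X] = C(22,4)·2^(1−C(4,2)) = 7315/32 ≈ 228.593750.


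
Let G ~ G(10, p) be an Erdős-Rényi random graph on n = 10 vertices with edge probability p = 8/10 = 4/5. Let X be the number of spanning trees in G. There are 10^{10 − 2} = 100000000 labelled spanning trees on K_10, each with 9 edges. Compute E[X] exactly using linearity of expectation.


K_10 has 10^{10 − 2} = 100000000 labelled spanning trees.
For each such spanning tree H, let X_H = 1 if all 9 edges of H are present in G. Then P[X_H = 1] = p^{9} = (4/5)^{9} = 262144/1953125.
Summing the indicators: E[X] = Σ_H E[X_H] = 100000000 · p^{9} = 100000000 · 262144/1953125 = 67108864/5.
Numerically: E[X] ≈ 1.34e+07.

E[X] = 100000000 · (4/5)^{9} = 67108864/5 ≈ 1.34e+07.


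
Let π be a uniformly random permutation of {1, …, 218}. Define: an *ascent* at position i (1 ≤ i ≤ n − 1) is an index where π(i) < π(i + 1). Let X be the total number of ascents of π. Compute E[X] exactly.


Write X = Σ X_I over i = 1, …, 217, with X_I the indicator of one ascent.
There are 217 indicators.
For each fixed i, the pair (π(i), π(i+1)) is a uniformly random ordered pair of distinct values from {1, …, 218}; by symmetry P[π(i) < π(i+1)] = 1/2.
By linearity: E[X] = 217 · (1/2) = (218 − 1) · (1/2) = 217/2 ≈ 108.5000.

E[X] = 217/2 = 108.5000.


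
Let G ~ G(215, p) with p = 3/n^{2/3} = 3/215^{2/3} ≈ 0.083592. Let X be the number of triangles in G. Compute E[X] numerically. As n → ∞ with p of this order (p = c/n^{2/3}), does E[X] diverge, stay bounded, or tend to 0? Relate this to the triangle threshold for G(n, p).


Number of potential triangles: C(215, 3) = 1633355.
Each occurs with probability p³ ≈ (0.083592)³ ≈ 5.8409951e-04.
By linearity: E[X] = C(215, 3)·p³ ≈ 1633355 · 5.8409951e-04 ≈ 954.04186.
Since α = 2/3 < 1, p = c/n^{2/3} ≫ 1/n is above the triangle threshold p ~ 1/n. Asymptotically E[X] ~ (c³/6)·n^{3(1−α)} = (3³/6)·n^{1} → ∞; triangles are abundant w.h.p.

E[X] ≈ 954.04186; in regime p = Θ(1/n^{2/3}) E[X] diverges (above the triangle threshold p ~ 1/n).


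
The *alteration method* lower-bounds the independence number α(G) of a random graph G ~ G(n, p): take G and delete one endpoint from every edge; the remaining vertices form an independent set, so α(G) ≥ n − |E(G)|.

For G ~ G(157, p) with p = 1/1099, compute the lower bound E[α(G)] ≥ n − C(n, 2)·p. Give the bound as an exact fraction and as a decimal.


E[|E(G)|] = C(157, 2)·p = 12246 · (1/1099) = 78/7.
E[α(G)] ≥ n − E[|E(G)|] = 157 − 78/7 = 1021/7.
Numerically: ≈ 145.8571.
(This is only a lower bound; the true E[α(G)] may be larger.)

E[α(G)] ≥ 1021/7 ≈ 145.8571.


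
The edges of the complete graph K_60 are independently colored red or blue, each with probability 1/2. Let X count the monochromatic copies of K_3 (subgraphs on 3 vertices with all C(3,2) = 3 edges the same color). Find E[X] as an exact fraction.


Let X = Σ_S X_S over the C(60, 3) = 34220 subsets S of size 3, where X_S = 1 if the K_3 on S is monochromatic.
For a fixed S, the K_3 on S has C(3, 2) = 3 edges. P[all 3 edges red] = (1/2)^3, and likewise for blue, so P[monochromatic] = 2·(1/2)^3 = 2^{1 − 3} = 1/4.
Summing: E[X] = C(60, 3) · 2^{1 − 3} = 34220 · 1/4 = 8555.
Numerically: E[X] ≈ 8555.0000.

E[X] = C(60,3)·2^(1−C(3,2)) = 8555 ≈ 8555.0000.


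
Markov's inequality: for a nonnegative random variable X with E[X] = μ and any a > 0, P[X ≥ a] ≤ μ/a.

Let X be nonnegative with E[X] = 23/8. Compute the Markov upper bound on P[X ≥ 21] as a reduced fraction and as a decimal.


μ = E[X] = 23/8, a = 21.
Markov: P[X ≥ 21] ≤ μ/a = (23/8)/21 = 23/168.
Numerically: ≈ 0.136905.
(Since a = 21 > μ = 2.875000, the bound 23/168 is < 1 and informative.)

P[X ≥ 21] ≤ 23/168 ≈ 0.136905.


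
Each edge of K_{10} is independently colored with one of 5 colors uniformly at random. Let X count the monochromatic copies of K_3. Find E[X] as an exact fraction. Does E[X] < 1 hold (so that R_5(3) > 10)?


E[X] = C(10, 3) · 5^{1 − 3} = 120 · 5^{−2} = 120/25.
As a reduced fraction: E[X] = 24/5 ≈ 4.8000000.
Is E[X] < 1? NO.
Since E[X] ≥ 1, the first-moment bound is inconclusive at n = 10; it does NOT by itself certify R_5(3) > 10.

E[X] = 24/5 ≈ 4.8000000; E[X] ≥ 1; first-moment method inconclusive here.


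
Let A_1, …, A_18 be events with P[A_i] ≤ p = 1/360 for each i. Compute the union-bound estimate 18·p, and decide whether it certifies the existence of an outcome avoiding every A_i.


Union bound: P[∪_{i=1}^{18} A_i] ≤ Σ_i P[A_i] ≤ 18·p = 18·(1/360) = 1/20.
Numerically: 1/20 ≈ 0.0500.
Is 1/20 < 1? YES.
Since P[∪ A_i] ≤ 1/20 < 1, the complement has P[∩ A_i^c] ≥ 1 − 1/20 = 19/20 > 0, so some outcome avoids every A_i.

18·p = 1/20 ≈ 0.0500; existence CERTIFIED by the union bound.


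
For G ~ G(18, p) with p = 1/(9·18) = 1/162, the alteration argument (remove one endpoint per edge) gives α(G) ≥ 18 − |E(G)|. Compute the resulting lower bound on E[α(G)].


E[|E(G)|] = C(18, 2)·p = 153 · (1/162) = 17/18.
E[α(G)] ≥ n − E[|E(G)|] = 18 − 17/18 = 307/18.
Numerically: ≈ 17.055556.
(This is only a lower bound; the true E[α(G)] may be larger.)

E[α(G)] ≥ 307/18 ≈ 17.055556.


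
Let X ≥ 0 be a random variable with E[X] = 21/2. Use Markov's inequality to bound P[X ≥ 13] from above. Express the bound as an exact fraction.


μ = E[X] = 21/2, a = 13.
Markov: P[X ≥ 13] ≤ μ/a = (21/2)/13 = 21/26.
Numerically: ≈ 0.808.
(Since a = 13 > μ = 10.500, the bound 21/26 is < 1 and informative.)

P[X ≥ 13] ≤ 21/26 ≈ 0.808.


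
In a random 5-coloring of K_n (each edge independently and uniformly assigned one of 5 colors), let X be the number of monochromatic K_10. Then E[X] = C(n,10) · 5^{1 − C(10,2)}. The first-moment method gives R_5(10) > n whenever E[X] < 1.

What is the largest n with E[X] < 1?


We need C(n, 10) · 5^{1 − 45} < 1, i.e. C(n, 10) < 5^{45 − 1} = 5684341886080801486968994140625.
Check values of n near the boundary:
  n = 5390: C(5390, 10) = 5655833965919099070255434039753; 5655833965919099070255434039753 < 5684341886080801486968994140625? YES
  n = 5391: C(5391, 10) = 5666344714787188828795213697883; 5666344714787188828795213697883 < 5684341886080801486968994140625? YES
  n = 5392: C(5392, 10) = 5676873040158402483252283957448; 5676873040158402483252283957448 < 5684341886080801486968994140625? YES
  n = 5393: C(5393, 10) = 5687418968154238267170642278008; 5687418968154238267170642278008 < 5684341886080801486968994140625? NO
The largest n with C(n, 10) < 5684341886080801486968994140625 is n = 5392 (where E[X] = 5676873040158402483252283957448/5684341886080801486968994140625 ≈ 0.999). Hence R_5(10) > 5392, i.e. R_5(10) ≥ 5393.

Largest n = 5392; hence R_5(10) > 5392.


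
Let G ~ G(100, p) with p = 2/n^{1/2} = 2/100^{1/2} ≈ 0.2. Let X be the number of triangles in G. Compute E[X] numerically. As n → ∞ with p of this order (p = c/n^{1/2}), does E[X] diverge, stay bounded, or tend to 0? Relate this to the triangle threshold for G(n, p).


Number of potential triangles: C(100, 3) = 161700.
Each occurs with probability p³ ≈ (0.2)³ ≈ 8.0000000e-03.
By linearity: E[X] = C(100, 3)·p³ ≈ 161700 · 8.0000000e-03 ≈ 1293.60000.
Since α = 1/2 < 1, p = c/n^{1/2} ≫ 1/n is above the triangle threshold p ~ 1/n. Asymptotically E[X] ~ (c³/6)·n^{3(1−α)} = (2³/6)·n^{1.5} → ∞; triangles are abundant w.h.p.

E[X] ≈ 1293.60000; in regime p = Θ(1/n^{1/2}) E[X] diverges (above the triangle threshold p ~ 1/n).


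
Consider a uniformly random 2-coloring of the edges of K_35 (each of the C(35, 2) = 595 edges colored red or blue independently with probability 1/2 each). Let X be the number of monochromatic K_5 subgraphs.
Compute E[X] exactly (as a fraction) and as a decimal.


Let X = Σ_S X_S over the C(35, 5) = 324632 subsets S of size 5, where X_S = 1 if the K_5 on S is monochromatic.
For a fixed S, the K_5 on S has C(5, 2) = 10 edges. P[all 10 edges red] = (1/2)^10, and likewise for blue, so P[monochromatic] = 2·(1/2)^10 = 2^{1 − 10} = 1/512.
Summing: E[X] = C(35, 5) · 2^{1 − 10} = 324632 · 1/512 = 40579/64.
Numerically: E[X] ≈ 634.04688.

E[X] = C(35,5)·2^(1−C(5,2)) = 40579/64 ≈ 634.04688.


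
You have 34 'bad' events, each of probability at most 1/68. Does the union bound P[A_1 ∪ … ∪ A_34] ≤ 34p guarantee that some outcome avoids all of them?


Union bound: P[∪_{i=1}^{34} A_i] ≤ Σ_i P[A_i] ≤ 34·p = 34·(1/68) = 1/2.
Numerically: 1/2 ≈ 0.5000000.
Is 1/2 < 1? YES.
Since P[∪ A_i] ≤ 1/2 < 1, the complement has P[∩ A_i^c] ≥ 1 − 1/2 = 1/2 > 0, so some outcome avoids every A_i.

34·p = 1/2 ≈ 0.5000000; existence CERTIFIED by the union bound.


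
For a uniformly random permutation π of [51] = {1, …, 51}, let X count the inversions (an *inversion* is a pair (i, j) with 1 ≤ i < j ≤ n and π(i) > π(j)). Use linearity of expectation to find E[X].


Write X = Σ X_I over the C(51, 2) = 1275 pairs i < j, with X_I the indicator of one inversion.
There are 1275 indicators.
For each fixed pair i < j, the values π(i) and π(j) are two distinct elements of {1, …, 51} in uniformly random order; by symmetry P[π(i) > π(j)] = 1/2.
By linearity: E[X] = 1275 · (1/2) = C(51, 2) · (1/2) = 1275/2 = 1275/2 ≈ 637.5000.

E[X] = 1275/2 = 637.5000.


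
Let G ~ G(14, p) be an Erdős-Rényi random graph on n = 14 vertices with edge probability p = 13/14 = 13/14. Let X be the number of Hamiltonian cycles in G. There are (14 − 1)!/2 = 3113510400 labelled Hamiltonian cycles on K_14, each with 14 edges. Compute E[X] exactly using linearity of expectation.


K_14 has (14 − 1)!/2 = 3113510400 labelled Hamiltonian cycles.
For each such Hamiltonian cycle H, let X_H = 1 if all 14 edges of H are present in G. Then P[X_H = 1] = p^{14} = (13/14)^{14} = 3937376385699289/11112006825558016.
By linearity: E[X] = Σ_H E[X_H] = 3113510400 · p^{14} = 3113510400 · 3937376385699289/11112006825558016 = 3420497300666614836525/3100448333024.
Numerically: E[X] ≈ 1.1e+09.

E[X] = 3113510400 · (13/14)^{14} = 3420497300666614836525/3100448333024 ≈ 1.1e+09.


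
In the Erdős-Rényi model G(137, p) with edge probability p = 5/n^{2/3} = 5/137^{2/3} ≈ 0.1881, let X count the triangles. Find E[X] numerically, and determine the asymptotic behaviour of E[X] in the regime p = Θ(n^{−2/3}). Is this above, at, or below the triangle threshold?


Number of potential triangles: C(137, 3) = 419220.
Each occurs with probability p³ ≈ (0.1881)³ ≈ 6.659918e-03.
By linearity: E[X] = C(137, 3)·p³ ≈ 419220 · 6.659918e-03 ≈ 2791.9708.
Since α = 2/3 < 1, p = c/n^{2/3} ≫ 1/n is above the triangle threshold p ~ 1/n. Asymptotically E[X] ~ (c³/6)·n^{3(1−α)} = (5³/6)·n^{1} → ∞; triangles are abundant w.h.p.

E[X] ≈ 2791.9708; in regime p = Θ(1/n^{2/3}) E[X] diverges (above the triangle threshold p ~ 1/n).


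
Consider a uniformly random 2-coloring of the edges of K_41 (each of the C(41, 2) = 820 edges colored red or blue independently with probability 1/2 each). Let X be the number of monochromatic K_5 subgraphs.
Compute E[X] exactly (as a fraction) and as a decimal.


Let X = Σ_S X_S over the C(41, 5) = 749398 subsets S of size 5, where X_S = 1 if the K_5 on S is monochromatic.
For a fixed S, the K_5 on S has C(5, 2) = 10 edges. P[all 10 edges red] = (1/2)^10, and likewise for blue, so P[monochromatic] = 2·(1/2)^10 = 2^{1 − 10} = 1/512.
By linearity of expectation: E[X] = C(41, 5) · 2^{1 − 10} = 749398 · 1/512 = 374699/256.
Numerically: E[X] ≈ 1463.668.

E[X] = C(41,5)·2^(1−C(5,2)) = 374699/256 ≈ 1463.668.


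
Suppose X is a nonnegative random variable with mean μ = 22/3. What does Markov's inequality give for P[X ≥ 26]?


μ = E[X] = 22/3, a = 26.
Markov: P[X ≥ 26] ≤ μ/a = (22/3)/26 = 11/39.
Numerically: ≈ 0.2821.
(Since a = 26 > μ = 7.3333, the bound 11/39 is < 1 and informative.)

P[X ≥ 26] ≤ 11/39 ≈ 0.2821.


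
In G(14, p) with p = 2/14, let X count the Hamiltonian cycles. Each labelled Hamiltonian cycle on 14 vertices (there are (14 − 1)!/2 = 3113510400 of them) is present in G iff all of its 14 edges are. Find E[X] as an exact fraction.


K_14 has (14 − 1)!/2 = 3113510400 labelled Hamiltonian cycles.
For each such Hamiltonian cycle H, let X_H = 1 if all 14 edges of H are present in G. Then P[X_H = 1] = p^{14} = (1/7)^{14} = 1/678223072849.
By linearity: E[X] = Σ_H E[X_H] = 3113510400 · p^{14} = 3113510400 · 1/678223072849 = 444787200/96889010407.
Numerically: E[X] ≈ 0.00459.

E[X] = 3113510400 · (1/7)^{14} = 444787200/96889010407 ≈ 0.00459.


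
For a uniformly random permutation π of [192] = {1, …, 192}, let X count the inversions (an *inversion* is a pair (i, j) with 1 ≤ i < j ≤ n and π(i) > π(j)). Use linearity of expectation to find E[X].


Write X = Σ X_I over the C(192, 2) = 18336 pairs i < j, with X_I the indicator of one inversion.
There are 18336 indicators.
For each fixed pair i < j, the values π(i) and π(j) are two distinct elements of {1, …, 192} in uniformly random order; by symmetry P[π(i) > π(j)] = 1/2.
By linearity: E[X] = 18336 · (1/2) = C(192, 2) · (1/2) = 18336/2 = 9168 ≈ 9168.000000.

E[X] = 9168 = 9168.000000.


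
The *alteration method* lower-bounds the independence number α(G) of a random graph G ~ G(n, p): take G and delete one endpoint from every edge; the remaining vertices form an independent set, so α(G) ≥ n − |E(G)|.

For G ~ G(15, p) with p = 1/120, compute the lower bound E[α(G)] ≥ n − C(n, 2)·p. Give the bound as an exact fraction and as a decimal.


E[|E(G)|] = C(15, 2)·p = 105 · (1/120) = 7/8.
E[α(G)] ≥ n − E[|E(G)|] = 15 − 7/8 = 113/8.
Numerically: ≈ 14.125000.
(This is only a lower bound; the true E[α(G)] may be larger.)

E[α(G)] ≥ 113/8 ≈ 14.125000.


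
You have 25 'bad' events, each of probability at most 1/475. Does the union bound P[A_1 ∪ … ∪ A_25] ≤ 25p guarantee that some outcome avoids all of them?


Union bound: P[∪_{i=1}^{25} A_i] ≤ Σ_i P[A_i] ≤ 25·p = 25·(1/475) = 1/19.
Numerically: 1/19 ≈ 0.053.
Is 1/19 < 1? YES.
Since P[∪ A_i] ≤ 1/19 < 1, the complement has P[∩ A_i^c] ≥ 1 − 1/19 = 18/19 > 0, so some outcome avoids every A_i.

25·p = 1/19 ≈ 0.053; existence CERTIFIED by the union bound.


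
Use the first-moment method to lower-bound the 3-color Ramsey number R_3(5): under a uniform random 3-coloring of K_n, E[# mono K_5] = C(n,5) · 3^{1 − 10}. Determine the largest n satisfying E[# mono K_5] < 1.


We need C(n, 5) · 3^{1 − 10} < 1, i.e. C(n, 5) < 3^{10 − 1} = 19683.
Check values of n near the boundary:
  n = 15: C(15, 5) = 3003; 3003 < 19683? YES
  n = 16: C(16, 5) = 4368; 4368 < 19683? YES
  n = 17: C(17, 5) = 6188; 6188 < 19683? YES
  n = 18: C(18, 5) = 8568; 8568 < 19683? YES
  n = 19: C(19, 5) = 11628; 11628 < 19683? YES
  n = 20: C(20, 5) = 15504; 15504 < 19683? YES
  n = 21: C(21, 5) = 20349; 20349 < 19683? NO
The largest n with C(n, 5) < 19683 is n = 20 (where E[X] = 5168/6561 ≈ 0.788). Hence R_3(5) > 20, i.e. R_3(5) ≥ 21.

Largest n = 20; hence R_3(5) > 20.


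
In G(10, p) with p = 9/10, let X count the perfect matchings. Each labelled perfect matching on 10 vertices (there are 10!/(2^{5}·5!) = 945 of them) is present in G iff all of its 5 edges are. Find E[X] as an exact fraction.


K_10 has 10!/(2^{5}·5!) = 945 labelled perfect matchings.
For each such perfect matching H, let X_H = 1 if all 5 edges of H are present in G. Then P[X_H = 1] = p^{5} = (9/10)^{5} = 59049/100000.
Summing the indicators: E[X] = Σ_H E[X_H] = 945 · p^{5} = 945 · 59049/100000 = 11160261/20000.
Numerically: E[X] ≈ 558.013.

E[X] = 945 · (9/10)^{5} = 11160261/20000 ≈ 558.013.


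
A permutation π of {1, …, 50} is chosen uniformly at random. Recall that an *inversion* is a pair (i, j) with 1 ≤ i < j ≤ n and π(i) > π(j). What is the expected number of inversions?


Write X = Σ X_I over the C(50, 2) = 1225 pairs i < j, with X_I the indicator of one inversion.
There are 1225 indicators.
For each fixed pair i < j, the values π(i) and π(j) are two distinct elements of {1, …, 50} in uniformly random order; by symmetry P[π(i) > π(j)] = 1/2.
By linearity: E[X] = 1225 · (1/2) = C(50, 2) · (1/2) = 1225/2 = 1225/2 ≈ 612.50000.

E[X] = 1225/2 = 612.50000.


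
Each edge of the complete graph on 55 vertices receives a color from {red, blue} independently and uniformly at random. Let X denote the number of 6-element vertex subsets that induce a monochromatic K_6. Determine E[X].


Let X = Σ_S X_S over the C(55, 6) = 28989675 subsets S of size 6, where X_S = 1 if the K_6 on S is monochromatic.
For a fixed S, the K_6 on S has C(6, 2) = 15 edges. P[all 15 edges red] = (1/2)^15, and likewise for blue, so P[monochromatic] = 2·(1/2)^15 = 2^{1 − 15} = 1/16384.
By linearity: E[X] = C(55, 6) · 2^{1 − 15} = 28989675 · 1/16384 = 28989675/16384.
Numerically: E[X] ≈ 1769.389.

E[X] = C(55,6)·2^(1−C(6,2)) = 28989675/16384 ≈ 1769.389.


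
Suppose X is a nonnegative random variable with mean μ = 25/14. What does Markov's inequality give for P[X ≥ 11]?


μ = E[X] = 25/14, a = 11.
Markov: P[X ≥ 11] ≤ μ/a = (25/14)/11 = 25/154.
Numerically: ≈ 0.16234.
(Since a = 11 > μ = 1.78571, the bound 25/154 is < 1 and informative.)

P[X ≥ 11] ≤ 25/154 ≈ 0.16234.


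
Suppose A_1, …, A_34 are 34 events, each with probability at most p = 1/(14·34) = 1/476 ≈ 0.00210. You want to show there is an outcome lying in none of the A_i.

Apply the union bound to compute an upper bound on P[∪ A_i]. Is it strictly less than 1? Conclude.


Union bound: P[∪_{i=1}^{34} A_i] ≤ Σ_i P[A_i] ≤ 34·p = 34·(1/476) = 1/14.
Numerically: 1/14 ≈ 0.07143.
Is 1/14 < 1? YES.
Since P[∪ A_i] ≤ 1/14 < 1, the complement has P[∩ A_i^c] ≥ 1 − 1/14 = 13/14 > 0, so some outcome avoids every A_i.

34·p = 1/14 ≈ 0.07143; existence CERTIFIED by the union bound.


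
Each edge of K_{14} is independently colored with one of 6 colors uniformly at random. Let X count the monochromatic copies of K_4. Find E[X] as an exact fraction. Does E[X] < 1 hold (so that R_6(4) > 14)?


E[X] = C(14, 4) · 6^{1 − 6} = 1001 · 6^{−5} = 1001/7776.
As a reduced fraction: E[X] = 1001/7776 ≈ 0.12873.
Is E[X] < 1? YES.
Since E[X] < 1, there exists a 6-coloring of K_{14} with no monochromatic K_4; hence R_6(4) > 14.

E[X] = 1001/7776 ≈ 0.12873; E[X] < 1, so R_6(4) > 14.


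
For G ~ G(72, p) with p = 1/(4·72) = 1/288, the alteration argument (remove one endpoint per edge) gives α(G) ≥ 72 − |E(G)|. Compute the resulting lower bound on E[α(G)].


E[|E(G)|] = C(72, 2)·p = 2556 · (1/288) = 71/8.
E[α(G)] ≥ n − E[|E(G)|] = 72 − 71/8 = 505/8.
Numerically: ≈ 63.125.
(This is only a lower bound; the true E[α(G)] may be larger.)

E[α(G)] ≥ 505/8 ≈ 63.125.


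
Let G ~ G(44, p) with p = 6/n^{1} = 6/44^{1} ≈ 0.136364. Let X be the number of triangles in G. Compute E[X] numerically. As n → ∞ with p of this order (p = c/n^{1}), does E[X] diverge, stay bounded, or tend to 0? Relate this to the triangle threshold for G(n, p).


Number of potential triangles: C(44, 3) = 13244.
Each occurs with probability p³ ≈ (0.136364)³ ≈ 2.53568745e-03.
By linearity: E[X] = C(44, 3)·p³ ≈ 13244 · 2.53568745e-03 ≈ 33.582645.
Here α = 1, so p = 6/n is exactly at the triangle threshold p ~ 1/n. Asymptotically E[X] → c³/6 = 6³/6 = 36 ≈ 36.000000, a bounded constant. In this regime the triangle count is asymptotically Poisson(c³/6).

E[X] ≈ 33.582645; in regime p = Θ(1/n^{1}) E[X] stays bounded (at the triangle threshold p ~ 1/n).


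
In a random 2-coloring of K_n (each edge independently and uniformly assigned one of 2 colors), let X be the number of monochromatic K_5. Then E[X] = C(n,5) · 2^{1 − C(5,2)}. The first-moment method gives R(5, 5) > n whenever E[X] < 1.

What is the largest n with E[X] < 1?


We need C(n, 5) · 2^{1 − 10} < 1, i.e. C(n, 5) < 2^{10 − 1} = 512.
Check values of n near the boundary:
  n = 8: C(8, 5) = 56; 56 < 512? YES
  n = 9: C(9, 5) = 126; 126 < 512? YES
  n = 10: C(10, 5) = 252; 252 < 512? YES
  n = 11: C(11, 5) = 462; 462 < 512? YES
  n = 12: C(12, 5) = 792; 792 < 512? NO
  n = 13: C(13, 5) = 1287; 1287 < 512? NO
  n = 14: C(14, 5) = 2002; 2002 < 512? NO
The largest n with C(n, 5) < 512 is n = 11 (where E[X] = 231/256 ≈ 0.90234). Hence R(5, 5) > 11, i.e. R(5, 5) ≥ 12.

Largest n = 11; hence R(5, 5) > 11.


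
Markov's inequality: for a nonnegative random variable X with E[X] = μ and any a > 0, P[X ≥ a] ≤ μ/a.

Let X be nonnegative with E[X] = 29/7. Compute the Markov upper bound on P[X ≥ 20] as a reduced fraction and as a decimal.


μ = E[X] = 29/7, a = 20.
Markov: P[X ≥ 20] ≤ μ/a = (29/7)/20 = 29/140.
Numerically: ≈ 0.2071.
(Since a = 20 > μ = 4.1429, the bound 29/140 is < 1 and informative.)

P[X ≥ 20] ≤ 29/140 ≈ 0.2071.


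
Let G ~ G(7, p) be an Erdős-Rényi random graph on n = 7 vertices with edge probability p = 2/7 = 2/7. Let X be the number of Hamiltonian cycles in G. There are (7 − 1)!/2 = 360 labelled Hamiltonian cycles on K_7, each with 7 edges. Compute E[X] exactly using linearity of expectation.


K_7 has (7 − 1)!/2 = 360 labelled Hamiltonian cycles.
For each such Hamiltonian cycle H, let X_H = 1 if all 7 edges of H are present in G. Then P[X_H = 1] = p^{7} = (2/7)^{7} = 128/823543.
Summing the indicators: E[X] = Σ_H E[X_H] = 360 · p^{7} = 360 · 128/823543 = 46080/823543.
Numerically: E[X] ≈ 0.05595.

E[X] = 360 · (2/7)^{7} = 46080/823543 ≈ 0.05595.


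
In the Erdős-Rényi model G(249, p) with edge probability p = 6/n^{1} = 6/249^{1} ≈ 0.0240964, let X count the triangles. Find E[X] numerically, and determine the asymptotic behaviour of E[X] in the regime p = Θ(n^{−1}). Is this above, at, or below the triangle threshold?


Number of potential triangles: C(249, 3) = 2542124.
Each occurs with probability p³ ≈ (0.0240964)³ ≈ 1.39912240e-05.
By linearity: E[X] = C(249, 3)·p³ ≈ 2542124 · 1.39912240e-05 ≈ 35.567426.
Here α = 1, so p = 6/n is exactly at the triangle threshold p ~ 1/n. Asymptotically E[X] → c³/6 = 6³/6 = 36 ≈ 36.000000, a bounded constant. In this regime the triangle count is asymptotically Poisson(c³/6).

E[X] ≈ 35.567426; in regime p = Θ(1/n^{1}) E[X] stays bounded (at the triangle threshold p ~ 1/n).


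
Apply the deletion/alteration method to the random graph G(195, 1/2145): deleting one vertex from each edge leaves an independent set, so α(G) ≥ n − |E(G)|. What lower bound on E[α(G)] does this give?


E[|E(G)|] = C(195, 2)·p = 18915 · (1/2145) = 97/11.
E[α(G)] ≥ n − E[|E(G)|] = 195 − 97/11 = 2048/11.
Numerically: ≈ 186.1818.
(This is only a lower bound; the true E[α(G)] may be larger.)

E[α(G)] ≥ 2048/11 ≈ 186.1818.


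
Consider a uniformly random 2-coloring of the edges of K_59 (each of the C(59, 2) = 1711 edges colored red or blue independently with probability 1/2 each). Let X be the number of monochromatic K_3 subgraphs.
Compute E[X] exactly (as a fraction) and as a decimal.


Let X = Σ_S X_S over the C(59, 3) = 32509 subsets S of size 3, where X_S = 1 if the K_3 on S is monochromatic.
For a fixed S, the K_3 on S has C(3, 2) = 3 edges. P[all 3 edges red] = (1/2)^3, and likewise for blue, so P[monochromatic] = 2·(1/2)^3 = 2^{1 − 3} = 1/4.
By linearity of expectation: E[X] = C(59, 3) · 2^{1 − 3} = 32509 · 1/4 = 32509/4.
Numerically: E[X] ≈ 8127.2500.

E[X] = C(59,3)·2^(1−C(3,2)) = 32509/4 ≈ 8127.2500.


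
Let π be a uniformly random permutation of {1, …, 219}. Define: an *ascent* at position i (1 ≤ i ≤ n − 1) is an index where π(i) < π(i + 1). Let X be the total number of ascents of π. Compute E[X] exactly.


Write X = Σ X_I over i = 1, …, 218, with X_I the indicator of one ascent.
There are 218 indicators.
For each fixed i, the pair (π(i), π(i+1)) is a uniformly random ordered pair of distinct values from {1, …, 219}; by symmetry P[π(i) < π(i+1)] = 1/2.
By linearity: E[X] = 218 · (1/2) = (219 − 1) · (1/2) = 109 ≈ 109.000.

E[X] = 109 = 109.000.


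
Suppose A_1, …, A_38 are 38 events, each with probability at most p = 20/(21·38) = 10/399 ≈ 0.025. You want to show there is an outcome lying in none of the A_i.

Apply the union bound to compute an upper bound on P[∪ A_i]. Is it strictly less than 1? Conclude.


Union bound: P[∪_{i=1}^{38} A_i] ≤ Σ_i P[A_i] ≤ 38·p = 38·(10/399) = 20/21.
Numerically: 20/21 ≈ 0.952.
Is 20/21 < 1? YES.
Since P[∪ A_i] ≤ 20/21 < 1, the complement has P[∩ A_i^c] ≥ 1 − 20/21 = 1/21 > 0, so some outcome avoids every A_i.

38·p = 20/21 ≈ 0.952; existence CERTIFIED by the union bound.


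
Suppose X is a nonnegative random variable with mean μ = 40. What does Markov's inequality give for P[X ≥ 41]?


μ = E[X] = 40, a = 41.
Markov: P[X ≥ 41] ≤ μ/a = (40)/41 = 40/41.
Numerically: ≈ 0.976.
(Since a = 41 > μ = 40.000, the bound 40/41 is < 1 and informative.)

P[X ≥ 41] ≤ 40/41 ≈ 0.976.


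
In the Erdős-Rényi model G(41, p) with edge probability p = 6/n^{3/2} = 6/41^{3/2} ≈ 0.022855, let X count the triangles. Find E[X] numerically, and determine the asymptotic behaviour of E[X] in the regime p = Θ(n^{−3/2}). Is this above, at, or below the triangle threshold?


Number of potential triangles: C(41, 3) = 10660.
Each occurs with probability p³ ≈ (0.022855)³ ≈ 1.1937858e-05.
By linearity: E[X] = C(41, 3)·p³ ≈ 10660 · 1.1937858e-05 ≈ 0.12726.
Since α = 3/2 > 1, p = c/n^{3/2} = o(1/n) is below the triangle threshold p ~ 1/n. Asymptotically E[X] ~ (c³/6)·n^{3(1−α)} = (6³/6)·n^{-1.5} → 0, so by Markov's inequality G has no triangles w.h.p.

E[X] ≈ 0.12726; in regime p = Θ(1/n^{3/2}) E[X] tends to 0 (below the triangle threshold p ~ 1/n).


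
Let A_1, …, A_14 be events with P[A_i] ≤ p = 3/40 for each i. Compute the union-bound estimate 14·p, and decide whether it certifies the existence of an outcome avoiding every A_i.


Union bound: P[∪_{i=1}^{14} A_i] ≤ Σ_i P[A_i] ≤ 14·p = 14·(3/40) = 21/20.
Numerically: 21/20 ≈ 1.0500.
Is 21/20 < 1? NO.
Since the bound 21/20 is ≥ 1, the union bound is uninformative here; it does NOT by itself certify existence.

14·p = 21/20 ≈ 1.0500; existence NOT certified by the union bound.


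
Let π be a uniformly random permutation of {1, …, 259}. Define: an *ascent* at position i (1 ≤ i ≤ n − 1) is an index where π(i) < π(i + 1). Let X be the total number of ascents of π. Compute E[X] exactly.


Write X = Σ X_I over i = 1, …, 258, with X_I the indicator of one ascent.
There are 258 indicators.
For each fixed i, the pair (π(i), π(i+1)) is a uniformly random ordered pair of distinct values from {1, …, 259}; by symmetry P[π(i) < π(i+1)] = 1/2.
By linearity: E[X] = 258 · (1/2) = (259 − 1) · (1/2) = 129 ≈ 129.00000.

E[X] = 129 = 129.00000.


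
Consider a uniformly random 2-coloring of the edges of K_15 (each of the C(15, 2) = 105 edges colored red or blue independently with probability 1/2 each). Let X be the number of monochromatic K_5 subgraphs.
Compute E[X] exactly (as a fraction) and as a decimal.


Let X = Σ_S X_S over the C(15, 5) = 3003 subsets S of size 5, where X_S = 1 if the K_5 on S is monochromatic.
For a fixed S, the K_5 on S has C(5, 2) = 10 edges. P[all 10 edges red] = (1/2)^10, and likewise for blue, so P[monochromatic] = 2·(1/2)^10 = 2^{1 − 10} = 1/512.
By linearity: E[X] = C(15, 5) · 2^{1 − 10} = 3003 · 1/512 = 3003/512.
Numerically: E[X] ≈ 5.86523.

E[X] = C(15,5)·2^(1−C(5,2)) = 3003/512 ≈ 5.86523.


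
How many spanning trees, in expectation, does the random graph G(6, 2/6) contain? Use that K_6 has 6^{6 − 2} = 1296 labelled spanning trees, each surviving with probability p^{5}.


K_6 has 6^{6 − 2} = 1296 labelled spanning trees.
For each such spanning tree H, let X_H = 1 if all 5 edges of H are present in G. Then P[X_H = 1] = p^{5} = (1/3)^{5} = 1/243.
By linearity: E[X] = Σ_H E[X_H] = 1296 · p^{5} = 1296 · 1/243 = 16/3.
Numerically: E[X] ≈ 5.333.

E[X] = 1296 · (1/3)^{5} = 16/3 ≈ 5.333.


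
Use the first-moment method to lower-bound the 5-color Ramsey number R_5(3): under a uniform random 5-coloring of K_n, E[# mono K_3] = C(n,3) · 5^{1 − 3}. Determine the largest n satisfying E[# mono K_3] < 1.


We need C(n, 3) · 5^{1 − 3} < 1, i.e. C(n, 3) < 5^{3 − 1} = 25.
Check values of n near the boundary:
  n = 3: C(3, 3) = 1; 1 < 25? YES
  n = 4: C(4, 3) = 4; 4 < 25? YES
  n = 5: C(5, 3) = 10; 10 < 25? YES
  n = 6: C(6, 3) = 20; 20 < 25? YES
  n = 7: C(7, 3) = 35; 35 < 25? NO
  n = 8: C(8, 3) = 56; 56 < 25? NO
The largest n with C(n, 3) < 25 is n = 6 (where E[X] = 4/5 ≈ 0.800). Hence R_5(3) > 6, i.e. R_5(3) ≥ 7.

Largest n = 6; hence R_5(3) > 6.


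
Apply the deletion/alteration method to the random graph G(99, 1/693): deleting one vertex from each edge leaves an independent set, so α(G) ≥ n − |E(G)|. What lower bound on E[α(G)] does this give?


E[|E(G)|] = C(99, 2)·p = 4851 · (1/693) = 7.
E[α(G)] ≥ n − E[|E(G)|] = 99 − 7 = 92.
Numerically: ≈ 92.000000.
(This is only a lower bound; the true E[α(G)] may be larger.)

E[α(G)] ≥ 92 ≈ 92.000000.


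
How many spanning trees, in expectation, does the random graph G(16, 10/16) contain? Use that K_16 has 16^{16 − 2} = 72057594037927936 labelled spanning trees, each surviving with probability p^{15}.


K_16 has 16^{16 − 2} = 72057594037927936 labelled spanning trees.
For each such spanning tree H, let X_H = 1 if all 15 edges of H are present in G. Then P[X_H = 1] = p^{15} = (5/8)^{15} = 30517578125/35184372088832.
By linearity: E[X] = Σ_H E[X_H] = 72057594037927936 · p^{15} = 72057594037927936 · 30517578125/35184372088832 = 62500000000000.
Numerically: E[X] ≈ 6.25e+13.

E[X] = 72057594037927936 · (5/8)^{15} = 62500000000000 ≈ 6.25e+13.


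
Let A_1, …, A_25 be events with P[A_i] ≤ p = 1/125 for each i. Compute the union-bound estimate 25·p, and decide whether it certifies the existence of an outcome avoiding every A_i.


Union bound: P[∪_{i=1}^{25} A_i] ≤ Σ_i P[A_i] ≤ 25·p = 25·(1/125) = 1/5.
Numerically: 1/5 ≈ 0.2000.
Is 1/5 < 1? YES.
Since P[∪ A_i] ≤ 1/5 < 1, the complement has P[∩ A_i^c] ≥ 1 − 1/5 = 4/5 > 0, so some outcome avoids every A_i.

25·p = 1/5 ≈ 0.2000; existence CERTIFIED by the union bound.


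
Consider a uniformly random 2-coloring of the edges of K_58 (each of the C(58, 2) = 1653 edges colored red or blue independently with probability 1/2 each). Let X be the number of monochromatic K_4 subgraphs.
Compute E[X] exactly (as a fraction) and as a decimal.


Let X = Σ_S X_S over the C(58, 4) = 424270 subsets S of size 4, where X_S = 1 if the K_4 on S is monochromatic.
For a fixed S, the K_4 on S has C(4, 2) = 6 edges. P[all 6 edges red] = (1/2)^6, and likewise for blue, so P[monochromatic] = 2·(1/2)^6 = 2^{1 − 6} = 1/32.
By linearity of expectation: E[X] = C(58, 4) · 2^{1 − 6} = 424270 · 1/32 = 212135/16.
Numerically: E[X] ≈ 13258.438.

E[X] = C(58,4)·2^(1−C(4,2)) = 212135/16 ≈ 13258.438.


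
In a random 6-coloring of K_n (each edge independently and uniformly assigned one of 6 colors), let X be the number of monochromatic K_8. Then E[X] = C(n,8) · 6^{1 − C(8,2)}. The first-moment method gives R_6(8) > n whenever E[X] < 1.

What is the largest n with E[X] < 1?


We need C(n, 8) · 6^{1 − 28} < 1, i.e. C(n, 8) < 6^{28 − 1} = 1023490369077469249536.
Check values of n near the boundary:
  n = 1593: C(1593, 8) = 1010555394551193970323; 1010555394551193970323 < 1023490369077469249536? YES
  n = 1594: C(1594, 8) = 1015652773590544255167; 1015652773590544255167 < 1023490369077469249536? YES
  n = 1595: C(1595, 8) = 1020772636343363633895; 1020772636343363633895 < 1023490369077469249536? YES
  n = 1596: C(1596, 8) = 1025915067760710553965; 1025915067760710553965 < 1023490369077469249536? NO
  n = 1597: C(1597, 8) = 1031080153060953275445; 1031080153060953275445 < 1023490369077469249536? NO
  n = 1598: C(1598, 8) = 1036267977730442348529; 1036267977730442348529 < 1023490369077469249536? NO
The largest n with C(n, 8) < 1023490369077469249536 is n = 1595 (where E[X] = 113419181815929292655/113721152119718805504 ≈ 0.997). Hence R_6(8) > 1595, i.e. R_6(8) ≥ 1596.

Largest n = 1595; hence R_6(8) > 1595.


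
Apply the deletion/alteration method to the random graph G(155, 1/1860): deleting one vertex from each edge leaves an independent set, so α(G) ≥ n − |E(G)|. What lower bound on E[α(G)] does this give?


E[|E(G)|] = C(155, 2)·p = 11935 · (1/1860) = 77/12.
E[α(G)] ≥ n − E[|E(G)|] = 155 − 77/12 = 1783/12.
Numerically: ≈ 148.58333.
(This is only a lower bound; the true E[α(G)] may be larger.)

E[α(G)] ≥ 1783/12 ≈ 148.58333.


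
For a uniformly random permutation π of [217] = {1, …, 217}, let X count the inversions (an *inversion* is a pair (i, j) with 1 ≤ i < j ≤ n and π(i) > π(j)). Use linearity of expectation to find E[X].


Write X = Σ X_I over the C(217, 2) = 23436 pairs i < j, with X_I the indicator of one inversion.
There are 23436 indicators.
For each fixed pair i < j, the values π(i) and π(j) are two distinct elements of {1, …, 217} in uniformly random order; by symmetry P[π(i) > π(j)] = 1/2.
By linearity: E[X] = 23436 · (1/2) = C(217, 2) · (1/2) = 23436/2 = 11718 ≈ 11718.000000.

E[X] = 11718 = 11718.000000.


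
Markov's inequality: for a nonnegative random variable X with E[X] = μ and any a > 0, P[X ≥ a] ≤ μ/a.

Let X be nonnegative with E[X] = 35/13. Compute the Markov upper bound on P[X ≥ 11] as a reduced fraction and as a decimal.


μ = E[X] = 35/13, a = 11.
Markov: P[X ≥ 11] ≤ μ/a = (35/13)/11 = 35/143.
Numerically: ≈ 0.244755.
(Since a = 11 > μ = 2.692308, the bound 35/143 is < 1 and informative.)

P[X ≥ 11] ≤ 35/143 ≈ 0.244755.


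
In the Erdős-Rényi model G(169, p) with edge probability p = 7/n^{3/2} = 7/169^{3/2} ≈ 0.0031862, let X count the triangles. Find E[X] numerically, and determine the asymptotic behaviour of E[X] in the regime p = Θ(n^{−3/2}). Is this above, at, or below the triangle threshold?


Number of potential triangles: C(169, 3) = 790244.
Each occurs with probability p³ ≈ (0.0031862)³ ≈ 3.2344761e-08.
By linearity: E[X] = C(169, 3)·p³ ≈ 790244 · 3.2344761e-08 ≈ 0.02556.
Since α = 3/2 > 1, p = c/n^{3/2} = o(1/n) is below the triangle threshold p ~ 1/n. Asymptotically E[X] ~ (c³/6)·n^{3(1−α)} = (7³/6)·n^{-1.5} → 0, so by Markov's inequality G has no triangles w.h.p.

E[X] ≈ 0.02556; in regime p = Θ(1/n^{3/2}) E[X] tends to 0 (below the triangle threshold p ~ 1/n).


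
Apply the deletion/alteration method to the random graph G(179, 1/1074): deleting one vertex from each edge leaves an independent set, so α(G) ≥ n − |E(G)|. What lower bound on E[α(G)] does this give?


E[|E(G)|] = C(179, 2)·p = 15931 · (1/1074) = 89/6.
E[α(G)] ≥ n − E[|E(G)|] = 179 − 89/6 = 985/6.
Numerically: ≈ 164.16667.
(This is only a lower bound; the true E[α(G)] may be larger.)

E[α(G)] ≥ 985/6 ≈ 164.16667.


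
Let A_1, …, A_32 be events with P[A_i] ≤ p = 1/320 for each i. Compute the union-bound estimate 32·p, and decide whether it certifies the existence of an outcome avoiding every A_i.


Union bound: P[∪_{i=1}^{32} A_i] ≤ Σ_i P[A_i] ≤ 32·p = 32·(1/320) = 1/10.
Numerically: 1/10 ≈ 0.100000.
Is 1/10 < 1? YES.
Since P[∪ A_i] ≤ 1/10 < 1, the complement has P[∩ A_i^c] ≥ 1 − 1/10 = 9/10 > 0, so some outcome avoids every A_i.

32·p = 1/10 ≈ 0.100000; existence CERTIFIED by the union bound.


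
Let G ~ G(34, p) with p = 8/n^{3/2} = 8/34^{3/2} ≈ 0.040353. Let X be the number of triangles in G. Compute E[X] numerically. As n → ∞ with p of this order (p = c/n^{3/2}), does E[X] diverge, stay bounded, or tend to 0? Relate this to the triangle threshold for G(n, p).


Number of potential triangles: C(34, 3) = 5984.
Each occurs with probability p³ ≈ (0.040353)³ ≈ 6.5707483e-05.
By linearity: E[X] = C(34, 3)·p³ ≈ 5984 · 6.5707483e-05 ≈ 0.39319.
Since α = 3/2 > 1, p = c/n^{3/2} = o(1/n) is below the triangle threshold p ~ 1/n. Asymptotically E[X] ~ (c³/6)·n^{3(1−α)} = (8³/6)·n^{-1.5} → 0, so by Markov's inequality G has no triangles w.h.p.

E[X] ≈ 0.39319; in regime p = Θ(1/n^{3/2}) E[X] tends to 0 (below the triangle threshold p ~ 1/n).


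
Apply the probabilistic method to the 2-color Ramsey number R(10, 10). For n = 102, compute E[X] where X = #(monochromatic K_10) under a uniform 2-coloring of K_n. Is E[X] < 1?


E[X] = C(102, 10) · 2^{1 − 45} = 21300860967540 · 2^{−44} = 21300860967540/17592186044416.
As a reduced fraction: E[X] = 5325215241885/4398046511104 ≈ 1.210814.
Is E[X] < 1? NO.
Since E[X] ≥ 1, the first-moment bound is inconclusive at n = 102; it does NOT by itself certify R(10, 10) > 102.

E[X] = 5325215241885/4398046511104 ≈ 1.210814; E[X] ≥ 1; first-moment method inconclusive here.


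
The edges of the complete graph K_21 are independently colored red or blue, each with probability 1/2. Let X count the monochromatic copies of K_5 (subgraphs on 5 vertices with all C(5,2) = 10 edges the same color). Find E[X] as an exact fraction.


Let X = Σ_S X_S over the C(21, 5) = 20349 subsets S of size 5, where X_S = 1 if the K_5 on S is monochromatic.
For a fixed S, the K_5 on S has C(5, 2) = 10 edges. P[all 10 edges red] = (1/2)^10, and likewise for blue, so P[monochromatic] = 2·(1/2)^10 = 2^{1 − 10} = 1/512.
Summing: E[X] = C(21, 5) · 2^{1 − 10} = 20349 · 1/512 = 20349/512.
Numerically: E[X] ≈ 39.7441.

E[X] = C(21,5)·2^(1−C(5,2)) = 20349/512 ≈ 39.7441.


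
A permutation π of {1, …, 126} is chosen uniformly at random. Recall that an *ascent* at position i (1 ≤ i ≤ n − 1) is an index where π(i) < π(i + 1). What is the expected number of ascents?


Write X = Σ X_I over i = 1, …, 125, with X_I the indicator of one ascent.
There are 125 indicators.
For each fixed i, the pair (π(i), π(i+1)) is a uniformly random ordered pair of distinct values from {1, …, 126}; by symmetry P[π(i) < π(i+1)] = 1/2.
By linearity: E[X] = 125 · (1/2) = (126 − 1) · (1/2) = 125/2 ≈ 62.500000.

E[X] = 125/2 = 62.500000.


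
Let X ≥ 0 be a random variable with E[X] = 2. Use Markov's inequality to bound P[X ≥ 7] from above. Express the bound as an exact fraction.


μ = E[X] = 2, a = 7.
Markov: P[X ≥ 7] ≤ μ/a = (2)/7 = 2/7.
Numerically: ≈ 0.285714.
(Since a = 7 > μ = 2.000000, the bound 2/7 is < 1 and informative.)

P[X ≥ 7] ≤ 2/7 ≈ 0.285714.


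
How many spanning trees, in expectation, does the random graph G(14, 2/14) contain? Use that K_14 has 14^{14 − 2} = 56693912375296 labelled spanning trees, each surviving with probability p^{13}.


K_14 has 14^{14 − 2} = 56693912375296 labelled spanning trees.
For each such spanning tree H, let X_H = 1 if all 13 edges of H are present in G. Then P[X_H = 1] = p^{13} = (1/7)^{13} = 1/96889010407.
Summing the indicators: E[X] = Σ_H E[X_H] = 56693912375296 · p^{13} = 56693912375296 · 1/96889010407 = 4096/7.
Numerically: E[X] ≈ 585.143.

E[X] = 56693912375296 · (1/7)^{13} = 4096/7 ≈ 585.143.


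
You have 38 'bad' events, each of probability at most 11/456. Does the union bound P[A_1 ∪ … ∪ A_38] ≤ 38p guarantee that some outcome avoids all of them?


Union bound: P[∪_{i=1}^{38} A_i] ≤ Σ_i P[A_i] ≤ 38·p = 38·(11/456) = 11/12.
Numerically: 11/12 ≈ 0.9166667.
Is 11/12 < 1? YES.
Since P[∪ A_i] ≤ 11/12 < 1, the complement has P[∩ A_i^c] ≥ 1 − 11/12 = 1/12 > 0, so some outcome avoids every A_i.

38·p = 11/12 ≈ 0.9166667; existence CERTIFIED by the union bound.
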